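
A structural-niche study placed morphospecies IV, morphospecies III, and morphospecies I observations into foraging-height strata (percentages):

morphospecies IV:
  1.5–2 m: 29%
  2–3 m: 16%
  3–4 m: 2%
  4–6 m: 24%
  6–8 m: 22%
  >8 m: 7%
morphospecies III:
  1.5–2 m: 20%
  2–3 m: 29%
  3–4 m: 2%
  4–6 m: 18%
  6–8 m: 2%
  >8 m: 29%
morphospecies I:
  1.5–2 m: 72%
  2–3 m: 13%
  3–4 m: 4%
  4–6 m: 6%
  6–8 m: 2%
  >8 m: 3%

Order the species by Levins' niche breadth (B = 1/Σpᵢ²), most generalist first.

Convert percentages to proportions (divide by 100).
Σp_IVᵢ² = 0.29² + 0.16² + 0.02² + 0.24² + 0.22² + 0.07² = 0.0841 + 0.0256 + 0.0004 + 0.0576 + 0.0484 + 0.0049 = 0.2210
B_IV = 1 / 0.2210 = 4.5249
Σp_IIIᵢ² = 0.20² + 0.29² + 0.02² + 0.18² + 0.02² + 0.29² = 0.0400 + 0.0841 + 0.0004 + 0.0324 + 0.0004 + 0.0841 = 0.2414
B_III = 1 / 0.2414 = 4.1425
Σp_Iᵢ² = 0.72² + 0.13² + 0.04² + 0.06² + 0.02² + 0.03² = 0.5184 + 0.0169 + 0.0016 + 0.0036 + 0.0004 + 0.0009 = 0.5418
B_I = 1 / 0.5418 = 1.8457
Ranking by B (broadest → narrowest): morphospecies IV (4.52) > morphospecies III (4.14) > morphospecies I (1.85)

morphospecies IV > morphospecies III > morphospecies I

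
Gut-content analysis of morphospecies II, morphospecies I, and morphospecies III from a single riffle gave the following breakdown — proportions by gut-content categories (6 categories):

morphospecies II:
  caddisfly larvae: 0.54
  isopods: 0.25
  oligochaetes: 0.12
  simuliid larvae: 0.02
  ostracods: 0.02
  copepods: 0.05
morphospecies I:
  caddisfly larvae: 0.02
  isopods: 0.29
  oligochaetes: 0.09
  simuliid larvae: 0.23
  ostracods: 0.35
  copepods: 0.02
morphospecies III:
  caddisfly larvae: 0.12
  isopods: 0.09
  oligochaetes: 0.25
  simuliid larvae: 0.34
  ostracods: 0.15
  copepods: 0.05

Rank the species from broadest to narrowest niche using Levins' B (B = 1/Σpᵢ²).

morphospecies III > morphospecies I > morphospecies II

Σp_IIᵢ² = 0.54² + 0.25² + 0.12² + 0.02² + 0.02² + 0.05² = 0.2916 + 0.0625 + 0.0144 + 0.0004 + 0.0004 + 0.0025 = 0.3718
B_II = 1 / 0.3718 = 2.6896
Σp_Iᵢ² = 0.02² + 0.29² + 0.09² + 0.23² + 0.35² + 0.02² = 0.0004 + 0.0841 + 0.0081 + 0.0529 + 0.1225 + 0.0004 = 0.2684
B_I = 1 / 0.2684 = 3.7258
Σp_IIIᵢ² = 0.12² + 0.09² + 0.25² + 0.34² + 0.15² + 0.05² = 0.0144 + 0.0081 + 0.0625 + 0.1156 + 0.0225 + 0.0025 = 0.2256
B_III = 1 / 0.2256 = 4.4326
Ranking by B (broadest → narrowest): morphospecies III (4.43) > morphospecies I (3.73) > morphospecies II (2.69)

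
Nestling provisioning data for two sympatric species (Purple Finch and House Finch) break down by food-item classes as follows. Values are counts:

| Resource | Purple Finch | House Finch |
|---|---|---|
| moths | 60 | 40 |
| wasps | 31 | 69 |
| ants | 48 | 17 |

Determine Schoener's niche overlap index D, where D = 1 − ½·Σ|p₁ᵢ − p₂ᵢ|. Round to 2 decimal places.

0.68

Proportions for Purple Finch (n=139): 60/139=0.4317, 31/139=0.2230, 48/139=0.3453
Proportions for House Finch (n=126): 40/126=0.3175, 69/126=0.5476, 17/126=0.1349
Σ|p₁ᵢ − p₂ᵢ| = 0.1142 + 0.3246 + 0.2104 = 0.6492
D = 1 − ½ × 0.6492 = 1 − 0.32460 = 0.67540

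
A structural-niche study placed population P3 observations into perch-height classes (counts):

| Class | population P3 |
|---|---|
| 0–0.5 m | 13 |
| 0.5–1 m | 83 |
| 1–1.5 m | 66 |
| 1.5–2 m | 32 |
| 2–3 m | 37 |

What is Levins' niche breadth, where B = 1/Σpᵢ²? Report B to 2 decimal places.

3.86

Proportions for population P3 (n=231): 13/231=0.0563, 83/231=0.3593, 66/231=0.2857, 32/231=0.1385, 37/231=0.1602
Σpᵢ² = 0.0563² + 0.3593² + 0.2857² + 0.1385² + 0.1602² = 0.003170 + 0.129096 + 0.081624 + 0.019182 + 0.025664 = 0.258736
B = 1 / 0.258736 = 3.8649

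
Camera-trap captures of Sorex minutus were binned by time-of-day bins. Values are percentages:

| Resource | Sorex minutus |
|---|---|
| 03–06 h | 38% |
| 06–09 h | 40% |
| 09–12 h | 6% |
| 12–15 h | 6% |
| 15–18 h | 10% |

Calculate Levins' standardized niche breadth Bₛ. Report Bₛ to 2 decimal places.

0.53

Convert percentages to proportions (divide by 100).
Σpᵢ² = 0.38² + 0.40² + 0.06² + 0.06² + 0.10² = 0.1444 + 0.1600 + 0.0036 + 0.0036 + 0.0100 = 0.3216
B = 1 / 0.3216 = 3.1095
Bₛ = (B − 1)/(n − 1) = (3.1095 − 1)/(5 − 1) = 2.1095/4 = 0.5274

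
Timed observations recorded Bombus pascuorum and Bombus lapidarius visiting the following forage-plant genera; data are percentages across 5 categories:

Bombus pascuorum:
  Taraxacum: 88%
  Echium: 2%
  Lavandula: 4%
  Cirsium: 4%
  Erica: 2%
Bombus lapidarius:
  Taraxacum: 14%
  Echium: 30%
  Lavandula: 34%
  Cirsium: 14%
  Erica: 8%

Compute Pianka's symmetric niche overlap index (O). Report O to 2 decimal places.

0.34

Convert percentages to proportions (divide by 100).
Σ p₁ᵢp₂ᵢ = 0.1232 + 0.0060 + 0.0136 + 0.0056 + 0.0016 = 0.1500
Σp_1ᵢ² = 0.88² + 0.02² + 0.04² + 0.04² + 0.02² = 0.7744 + 0.0004 + 0.0016 + 0.0016 + 0.0004 = 0.7784
Σp_2ᵢ² = 0.14² + 0.30² + 0.34² + 0.14² + 0.08² = 0.0196 + 0.0900 + 0.1156 + 0.0196 + 0.0064 = 0.2512
O = 0.1500 / √(0.7784 × 0.2512) = 0.1500 / 0.44219 = 0.3392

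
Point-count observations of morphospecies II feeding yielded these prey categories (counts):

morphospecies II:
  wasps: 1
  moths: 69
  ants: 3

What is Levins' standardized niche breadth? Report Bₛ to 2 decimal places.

0.06

Proportions for morphospecies II (n=73): 1/73=0.0137, 69/73=0.9452, 3/73=0.0411
Σpᵢ² = 0.0137² + 0.9452² + 0.0411² = 0.000188 + 0.893403 + 0.001689 = 0.895280
B = 1 / 0.895280 = 1.1170
Bₛ = (B − 1)/(n − 1) = (1.1170 − 1)/(3 − 1) = 0.1170/2 = 0.0585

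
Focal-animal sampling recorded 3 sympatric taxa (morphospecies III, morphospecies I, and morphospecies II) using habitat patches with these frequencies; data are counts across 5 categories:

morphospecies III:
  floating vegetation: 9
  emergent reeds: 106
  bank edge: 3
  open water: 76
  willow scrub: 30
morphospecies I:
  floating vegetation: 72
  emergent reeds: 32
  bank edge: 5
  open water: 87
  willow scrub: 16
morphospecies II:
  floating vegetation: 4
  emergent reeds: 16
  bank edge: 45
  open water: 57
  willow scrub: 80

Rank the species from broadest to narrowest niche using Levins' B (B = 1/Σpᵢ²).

Proportions for morphospecies III (n=224): 9/224=0.0402, 106/224=0.4732, 3/224=0.0134, 76/224=0.3393, 30/224=0.1339
Proportions for morphospecies I (n=212): 72/212=0.3396, 32/212=0.1509, 5/212=0.0236, 87/212=0.4104, 16/212=0.0755
Proportions for morphospecies II (n=202): 4/202=0.0198, 16/202=0.0792, 45/202=0.2228, 57/202=0.2822, 80/202=0.3960
Σp_IIIᵢ² = 0.0402² + 0.4732² + 0.0134² + 0.3393² + 0.1339² = 0.001616 + 0.223918 + 0.000180 + 0.115124 + 0.017929 = 0.358767
B_III = 1 / 0.358767 = 2.7873
Σp_Iᵢ² = 0.3396² + 0.1509² + 0.0236² + 0.4104² + 0.0755² = 0.115328 + 0.022771 + 0.000557 + 0.168428 + 0.005700 = 0.312784
B_I = 1 / 0.312784 = 3.1971
Σp_IIᵢ² = 0.0198² + 0.0792² + 0.2228² + 0.2822² + 0.3960² = 0.000392 + 0.006273 + 0.049640 + 0.079637 + 0.156816 = 0.292758
B_II = 1 / 0.292758 = 3.4158
Ranking by B (broadest → narrowest): morphospecies II (3.42) > morphospecies I (3.20) > morphospecies III (2.79)

morphospecies II > morphospecies I > morphospecies III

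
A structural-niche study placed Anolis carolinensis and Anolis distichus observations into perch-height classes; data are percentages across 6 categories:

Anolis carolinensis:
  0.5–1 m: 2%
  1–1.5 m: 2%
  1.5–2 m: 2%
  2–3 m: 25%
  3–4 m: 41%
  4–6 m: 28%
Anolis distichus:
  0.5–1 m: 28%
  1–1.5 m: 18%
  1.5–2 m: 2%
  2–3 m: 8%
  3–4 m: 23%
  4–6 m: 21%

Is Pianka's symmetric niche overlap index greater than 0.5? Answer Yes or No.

Yes

Convert percentages to proportions (divide by 100).
Σ p₁ᵢp₂ᵢ = 0.0056 + 0.0036 + 0.0004 + 0.0200 + 0.0943 + 0.0588 = 0.1827
Σp_1ᵢ² = 0.02² + 0.02² + 0.02² + 0.25² + 0.41² + 0.28² = 0.0004 + 0.0004 + 0.0004 + 0.0625 + 0.1681 + 0.0784 = 0.3102
Σp_2ᵢ² = 0.28² + 0.18² + 0.02² + 0.08² + 0.23² + 0.21² = 0.0784 + 0.0324 + 0.0004 + 0.0064 + 0.0529 + 0.0441 = 0.2146
O = 0.1827 / √(0.3102 × 0.2146) = 0.1827 / 0.25801 = 0.7081
O = 0.7081 > 0.5 → Yes.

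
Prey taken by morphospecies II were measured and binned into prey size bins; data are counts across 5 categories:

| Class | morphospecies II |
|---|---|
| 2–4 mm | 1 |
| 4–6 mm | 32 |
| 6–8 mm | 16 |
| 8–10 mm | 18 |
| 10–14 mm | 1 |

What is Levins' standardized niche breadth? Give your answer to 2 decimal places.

Proportions for morphospecies II (n=68): 1/68=0.0147, 32/68=0.4706, 16/68=0.2353, 18/68=0.2647, 1/68=0.0147
Σpᵢ² = 0.0147² + 0.4706² + 0.2353² + 0.2647² + 0.0147² = 0.000216 + 0.221464 + 0.055366 + 0.070066 + 0.000216 = 0.347328
B = 1 / 0.347328 = 2.8791
Bₛ = (B − 1)/(n − 1) = (2.8791 − 1)/(5 − 1) = 1.8791/4 = 0.4698

0.47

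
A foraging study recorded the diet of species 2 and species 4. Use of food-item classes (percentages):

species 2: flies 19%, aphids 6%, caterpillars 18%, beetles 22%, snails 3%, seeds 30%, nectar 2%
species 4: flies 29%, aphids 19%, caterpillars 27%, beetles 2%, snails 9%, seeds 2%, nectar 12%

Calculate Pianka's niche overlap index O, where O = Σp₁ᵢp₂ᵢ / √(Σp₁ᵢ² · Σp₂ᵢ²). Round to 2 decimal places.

Convert percentages to proportions (divide by 100).
Σ p₁ᵢp₂ᵢ = 0.0551 + 0.0114 + 0.0486 + 0.0044 + 0.0027 + 0.0060 + 0.0024 = 0.1306
Σp_1ᵢ² = 0.19² + 0.06² + 0.18² + 0.22² + 0.03² + 0.30² + 0.02² = 0.0361 + 0.0036 + 0.0324 + 0.0484 + 0.0009 + 0.0900 + 0.0004 = 0.2118
Σp_2ᵢ² = 0.29² + 0.19² + 0.27² + 0.02² + 0.09² + 0.02² + 0.12² = 0.0841 + 0.0361 + 0.0729 + 0.0004 + 0.0081 + 0.0004 + 0.0144 = 0.2164
O = 0.1306 / √(0.2118 × 0.2164) = 0.1306 / 0.21409 = 0.6100

0.61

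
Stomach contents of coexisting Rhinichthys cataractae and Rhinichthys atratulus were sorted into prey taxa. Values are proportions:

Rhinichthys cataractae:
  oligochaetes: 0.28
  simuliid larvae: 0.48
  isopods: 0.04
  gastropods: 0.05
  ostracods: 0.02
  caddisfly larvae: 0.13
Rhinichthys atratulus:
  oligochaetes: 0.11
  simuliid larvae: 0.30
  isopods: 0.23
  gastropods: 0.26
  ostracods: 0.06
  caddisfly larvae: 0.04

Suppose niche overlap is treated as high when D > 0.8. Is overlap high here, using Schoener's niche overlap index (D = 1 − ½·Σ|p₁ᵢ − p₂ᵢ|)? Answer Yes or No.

Σ|p₁ᵢ − p₂ᵢ| = 0.17 + 0.18 + 0.19 + 0.21 + 0.04 + 0.09 = 0.88
D = 1 − ½ × 0.88 = 1 − 0.440 = 0.5600
D = 0.5600 < 0.8 → No.

No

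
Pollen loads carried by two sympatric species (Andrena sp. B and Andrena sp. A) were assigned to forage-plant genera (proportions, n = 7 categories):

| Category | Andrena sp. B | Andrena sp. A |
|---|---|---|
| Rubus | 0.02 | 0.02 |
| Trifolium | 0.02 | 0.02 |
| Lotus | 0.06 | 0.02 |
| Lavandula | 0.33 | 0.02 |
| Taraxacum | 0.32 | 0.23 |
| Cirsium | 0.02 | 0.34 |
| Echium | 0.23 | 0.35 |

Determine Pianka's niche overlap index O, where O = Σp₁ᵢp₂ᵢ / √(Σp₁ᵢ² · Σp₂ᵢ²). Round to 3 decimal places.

Σ p₁ᵢp₂ᵢ = 0.0004 + 0.0004 + 0.0012 + 0.0066 + 0.0736 + 0.0068 + 0.0805 = 0.1695
Σp_1ᵢ² = 0.02² + 0.02² + 0.06² + 0.33² + 0.32² + 0.02² + 0.23² = 0.0004 + 0.0004 + 0.0036 + 0.1089 + 0.1024 + 0.0004 + 0.0529 = 0.2690
Σp_2ᵢ² = 0.02² + 0.02² + 0.02² + 0.02² + 0.23² + 0.34² + 0.35² = 0.0004 + 0.0004 + 0.0004 + 0.0004 + 0.0529 + 0.1156 + 0.1225 = 0.2926
O = 0.1695 / √(0.2690 × 0.2926) = 0.1695 / 0.280552 = 0.60417

0.604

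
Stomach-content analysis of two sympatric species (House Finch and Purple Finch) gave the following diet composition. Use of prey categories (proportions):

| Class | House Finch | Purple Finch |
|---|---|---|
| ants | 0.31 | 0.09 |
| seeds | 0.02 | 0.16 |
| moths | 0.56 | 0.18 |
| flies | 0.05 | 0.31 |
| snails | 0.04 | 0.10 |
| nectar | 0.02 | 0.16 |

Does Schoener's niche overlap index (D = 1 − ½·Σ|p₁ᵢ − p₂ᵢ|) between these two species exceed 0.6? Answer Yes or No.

No

Σ|p₁ᵢ − p₂ᵢ| = 0.22 + 0.14 + 0.38 + 0.26 + 0.06 + 0.14 = 1.20
D = 1 − ½ × 1.20 = 1 − 0.600 = 0.4000
D = 0.4000 < 0.6 → No.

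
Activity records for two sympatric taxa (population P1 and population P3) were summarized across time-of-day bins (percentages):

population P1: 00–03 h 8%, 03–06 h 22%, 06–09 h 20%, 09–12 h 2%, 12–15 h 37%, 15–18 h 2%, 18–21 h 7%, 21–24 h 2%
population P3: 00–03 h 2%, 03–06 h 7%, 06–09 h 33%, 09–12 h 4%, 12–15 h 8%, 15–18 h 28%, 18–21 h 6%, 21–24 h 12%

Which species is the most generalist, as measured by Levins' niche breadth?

Convert percentages to proportions (divide by 100).
Σp_P1ᵢ² = 0.08² + 0.22² + 0.20² + 0.02² + 0.37² + 0.02² + 0.07² + 0.02² = 0.0064 + 0.0484 + 0.0400 + 0.0004 + 0.1369 + 0.0004 + 0.0049 + 0.0004 = 0.2378
B_P1 = 1 / 0.2378 = 4.2052
Σp_P3ᵢ² = 0.02² + 0.07² + 0.33² + 0.04² + 0.08² + 0.28² + 0.06² + 0.12² = 0.0004 + 0.0049 + 0.1089 + 0.0016 + 0.0064 + 0.0784 + 0.0036 + 0.0144 = 0.2186
B_P3 = 1 / 0.2186 = 4.5746
Highest B → broadest niche (most generalist): population P3 (B = 4.57).

population P3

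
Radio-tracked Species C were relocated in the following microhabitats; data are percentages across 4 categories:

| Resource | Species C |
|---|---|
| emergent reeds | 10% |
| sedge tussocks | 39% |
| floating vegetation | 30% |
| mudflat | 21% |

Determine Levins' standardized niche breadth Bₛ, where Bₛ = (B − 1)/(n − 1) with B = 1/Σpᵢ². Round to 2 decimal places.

0.79

Convert percentages to proportions (divide by 100).
Σpᵢ² = 0.10² + 0.39² + 0.30² + 0.21² = 0.0100 + 0.1521 + 0.0900 + 0.0441 = 0.2962
B = 1 / 0.2962 = 3.3761
Bₛ = (B − 1)/(n − 1) = (3.3761 − 1)/(4 − 1) = 2.3761/3 = 0.7920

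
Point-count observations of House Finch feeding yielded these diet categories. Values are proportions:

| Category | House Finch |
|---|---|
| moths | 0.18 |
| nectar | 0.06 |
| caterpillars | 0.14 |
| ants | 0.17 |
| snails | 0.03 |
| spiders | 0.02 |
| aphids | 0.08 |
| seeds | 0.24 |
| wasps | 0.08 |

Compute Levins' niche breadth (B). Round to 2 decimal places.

Σpᵢ² = 0.18² + 0.06² + 0.14² + 0.17² + 0.03² + 0.02² + 0.08² + 0.24² + 0.08² = 0.0324 + 0.0036 + 0.0196 + 0.0289 + 0.0009 + 0.0004 + 0.0064 + 0.0576 + 0.0064 = 0.1562
B = 1 / 0.1562 = 6.4020

6.40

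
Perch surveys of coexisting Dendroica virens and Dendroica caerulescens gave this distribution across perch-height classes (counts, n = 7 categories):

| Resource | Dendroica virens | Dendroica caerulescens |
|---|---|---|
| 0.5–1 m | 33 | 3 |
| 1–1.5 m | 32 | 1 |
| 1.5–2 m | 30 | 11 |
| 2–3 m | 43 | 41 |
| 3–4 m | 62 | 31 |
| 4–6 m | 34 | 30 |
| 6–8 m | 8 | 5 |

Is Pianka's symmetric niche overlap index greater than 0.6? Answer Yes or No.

Proportions for Dendroica virens (n=242): 33/242=0.1364, 32/242=0.1322, 30/242=0.1240, 43/242=0.1777, 62/242=0.2562, 34/242=0.1405, 8/242=0.0331
Proportions for Dendroica caerulescens (n=122): 3/122=0.0246, 1/122=0.0082, 11/122=0.0902, 41/122=0.3361, 31/122=0.2541, 30/122=0.2459, 5/122=0.0410
Σ p₁ᵢp₂ᵢ = 0.003355 + 0.001084 + 0.011185 + 0.059725 + 0.065100 + 0.034549 + 0.001357 = 0.176355
Σp_1ᵢ² = 0.1364² + 0.1322² + 0.1240² + 0.1777² + 0.2562² + 0.1405² + 0.0331² = 0.018605 + 0.017477 + 0.015376 + 0.031577 + 0.065638 + 0.019740 + 0.001096 = 0.169509
Σp_2ᵢ² = 0.0246² + 0.0082² + 0.0902² + 0.3361² + 0.2541² + 0.2459² + 0.0410² = 0.000605 + 0.000067 + 0.008136 + 0.112963 + 0.064567 + 0.060467 + 0.001681 = 0.248486
O = 0.176355 / √(0.169509 × 0.248486) = 0.176355 / 0.2052331 = 0.8593
O = 0.8593 > 0.6 → Yes.

Yes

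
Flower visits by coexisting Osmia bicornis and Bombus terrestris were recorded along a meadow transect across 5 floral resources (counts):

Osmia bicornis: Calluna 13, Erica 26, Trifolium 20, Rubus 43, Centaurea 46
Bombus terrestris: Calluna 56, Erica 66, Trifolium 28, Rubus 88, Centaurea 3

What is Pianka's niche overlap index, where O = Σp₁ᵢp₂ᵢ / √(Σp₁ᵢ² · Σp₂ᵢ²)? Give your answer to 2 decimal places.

Proportions for Osmia bicornis (n=148): 13/148=0.0878, 26/148=0.1757, 20/148=0.1351, 43/148=0.2905, 46/148=0.3108
Proportions for Bombus terrestris (n=241): 56/241=0.2324, 66/241=0.2739, 28/241=0.1162, 88/241=0.3651, 3/241=0.0124
Σ p₁ᵢp₂ᵢ = 0.020405 + 0.048124 + 0.015699 + 0.106062 + 0.003854 = 0.194144
Σp_1ᵢ² = 0.0878² + 0.1757² + 0.1351² + 0.2905² + 0.3108² = 0.007709 + 0.030870 + 0.018252 + 0.084390 + 0.096597 = 0.237818
Σp_2ᵢ² = 0.2324² + 0.2739² + 0.1162² + 0.3651² + 0.0124² = 0.054010 + 0.075021 + 0.013502 + 0.133298 + 0.000154 = 0.275985
O = 0.194144 / √(0.237818 × 0.275985) = 0.194144 / 0.2561917 = 0.7578

0.76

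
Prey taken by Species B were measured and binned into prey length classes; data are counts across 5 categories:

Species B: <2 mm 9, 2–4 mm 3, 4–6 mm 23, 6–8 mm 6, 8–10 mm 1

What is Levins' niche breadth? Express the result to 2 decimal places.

2.69

Proportions for Species B (n=42): 9/42=0.2143, 3/42=0.0714, 23/42=0.5476, 6/42=0.1429, 1/42=0.0238
Σpᵢ² = 0.2143² + 0.0714² + 0.5476² + 0.1429² + 0.0238² = 0.045924 + 0.005098 + 0.299866 + 0.020420 + 0.000566 = 0.371874
B = 1 / 0.371874 = 2.6891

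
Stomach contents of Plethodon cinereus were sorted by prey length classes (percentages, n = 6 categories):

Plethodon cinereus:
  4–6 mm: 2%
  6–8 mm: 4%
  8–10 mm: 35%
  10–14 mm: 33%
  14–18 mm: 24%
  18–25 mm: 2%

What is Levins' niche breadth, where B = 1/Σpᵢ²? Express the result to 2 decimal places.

3.43

Convert percentages to proportions (divide by 100).
Σpᵢ² = 0.02² + 0.04² + 0.35² + 0.33² + 0.24² + 0.02² = 0.0004 + 0.0016 + 0.1225 + 0.1089 + 0.0576 + 0.0004 = 0.2914
B = 1 / 0.2914 = 3.4317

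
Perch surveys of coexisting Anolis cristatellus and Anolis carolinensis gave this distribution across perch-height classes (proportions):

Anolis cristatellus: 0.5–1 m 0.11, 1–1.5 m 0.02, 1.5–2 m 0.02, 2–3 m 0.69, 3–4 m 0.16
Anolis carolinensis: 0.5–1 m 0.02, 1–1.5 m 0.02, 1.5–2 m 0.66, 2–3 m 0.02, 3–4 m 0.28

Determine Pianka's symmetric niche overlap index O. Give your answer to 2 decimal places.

0.14

Σ p₁ᵢp₂ᵢ = 0.0022 + 0.0004 + 0.0132 + 0.0138 + 0.0448 = 0.0744
Σp_1ᵢ² = 0.11² + 0.02² + 0.02² + 0.69² + 0.16² = 0.0121 + 0.0004 + 0.0004 + 0.4761 + 0.0256 = 0.5146
Σp_2ᵢ² = 0.02² + 0.02² + 0.66² + 0.02² + 0.28² = 0.0004 + 0.0004 + 0.4356 + 0.0004 + 0.0784 = 0.5152
O = 0.0744 / √(0.5146 × 0.5152) = 0.0744 / 0.51490 = 0.1445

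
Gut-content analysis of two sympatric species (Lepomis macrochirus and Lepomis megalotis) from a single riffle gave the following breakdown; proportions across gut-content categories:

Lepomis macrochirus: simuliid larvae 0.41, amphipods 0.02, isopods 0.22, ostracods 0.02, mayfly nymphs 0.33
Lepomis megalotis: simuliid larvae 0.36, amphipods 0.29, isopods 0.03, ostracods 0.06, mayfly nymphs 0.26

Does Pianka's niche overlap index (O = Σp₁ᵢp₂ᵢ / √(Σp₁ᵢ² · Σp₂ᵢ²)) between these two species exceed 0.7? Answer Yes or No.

Yes

Σ p₁ᵢp₂ᵢ = 0.1476 + 0.0058 + 0.0066 + 0.0012 + 0.0858 = 0.2470
Σp_1ᵢ² = 0.41² + 0.02² + 0.22² + 0.02² + 0.33² = 0.1681 + 0.0004 + 0.0484 + 0.0004 + 0.1089 = 0.3262
Σp_2ᵢ² = 0.36² + 0.29² + 0.03² + 0.06² + 0.26² = 0.1296 + 0.0841 + 0.0009 + 0.0036 + 0.0676 = 0.2858
O = 0.2470 / √(0.3262 × 0.2858) = 0.2470 / 0.30533 = 0.8090
O = 0.8090 > 0.7 → Yes.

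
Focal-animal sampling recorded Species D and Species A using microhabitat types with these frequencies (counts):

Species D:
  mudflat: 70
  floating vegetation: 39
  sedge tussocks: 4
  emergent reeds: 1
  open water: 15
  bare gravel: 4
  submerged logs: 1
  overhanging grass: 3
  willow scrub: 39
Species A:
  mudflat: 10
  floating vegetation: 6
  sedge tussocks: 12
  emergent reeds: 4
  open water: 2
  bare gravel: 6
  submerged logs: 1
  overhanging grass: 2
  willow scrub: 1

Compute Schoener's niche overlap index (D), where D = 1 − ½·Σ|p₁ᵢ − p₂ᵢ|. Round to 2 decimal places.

0.51

Proportions for Species D (n=176): 70/176=0.3977, 39/176=0.2216, 4/176=0.0227, 1/176=0.0057, 15/176=0.0852, 4/176=0.0227, 1/176=0.0057, 3/176=0.0170, 39/176=0.2216
Proportions for Species A (n=44): 10/44=0.2273, 6/44=0.1364, 12/44=0.2727, 4/44=0.0909, 2/44=0.0455, 6/44=0.1364, 1/44=0.0227, 2/44=0.0455, 1/44=0.0227
Σ|p₁ᵢ − p₂ᵢ| = 0.1704 + 0.0852 + 0.2500 + 0.0852 + 0.0397 + 0.1137 + 0.0170 + 0.0285 + 0.1989 = 0.9886
D = 1 − ½ × 0.9886 = 1 − 0.49430 = 0.50570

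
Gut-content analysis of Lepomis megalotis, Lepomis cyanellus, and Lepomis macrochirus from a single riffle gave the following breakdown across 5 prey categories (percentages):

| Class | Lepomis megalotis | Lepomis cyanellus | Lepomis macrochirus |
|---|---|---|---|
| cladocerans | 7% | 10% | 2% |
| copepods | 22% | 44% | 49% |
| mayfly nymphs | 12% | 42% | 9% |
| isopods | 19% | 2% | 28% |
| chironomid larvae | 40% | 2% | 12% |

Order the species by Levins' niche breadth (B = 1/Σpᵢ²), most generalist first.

Convert percentages to proportions (divide by 100).
Σp_megaᵢ² = 0.07² + 0.22² + 0.12² + 0.19² + 0.40² = 0.0049 + 0.0484 + 0.0144 + 0.0361 + 0.1600 = 0.2638
B_mega = 1 / 0.2638 = 3.7908
Σp_cyanᵢ² = 0.10² + 0.44² + 0.42² + 0.02² + 0.02² = 0.0100 + 0.1936 + 0.1764 + 0.0004 + 0.0004 = 0.3808
B_cyan = 1 / 0.3808 = 2.6261
Σp_macrᵢ² = 0.02² + 0.49² + 0.09² + 0.28² + 0.12² = 0.0004 + 0.2401 + 0.0081 + 0.0784 + 0.0144 = 0.3414
B_macr = 1 / 0.3414 = 2.9291
Ranking by B (broadest → narrowest): Lepomis megalotis (3.79) > Lepomis macrochirus (2.93) > Lepomis cyanellus (2.63)

Lepomis megalotis > Lepomis macrochirus > Lepomis cyanellus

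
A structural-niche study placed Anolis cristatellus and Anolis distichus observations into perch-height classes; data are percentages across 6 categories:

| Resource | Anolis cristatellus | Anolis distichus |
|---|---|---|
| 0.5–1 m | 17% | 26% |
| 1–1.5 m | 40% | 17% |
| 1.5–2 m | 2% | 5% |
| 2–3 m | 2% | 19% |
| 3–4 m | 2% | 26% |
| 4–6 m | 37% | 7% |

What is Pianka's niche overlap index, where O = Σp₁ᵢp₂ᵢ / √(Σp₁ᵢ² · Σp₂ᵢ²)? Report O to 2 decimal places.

Convert percentages to proportions (divide by 100).
Σ p₁ᵢp₂ᵢ = 0.0442 + 0.0680 + 0.0010 + 0.0038 + 0.0052 + 0.0259 = 0.1481
Σp_1ᵢ² = 0.17² + 0.40² + 0.02² + 0.02² + 0.02² + 0.37² = 0.0289 + 0.1600 + 0.0004 + 0.0004 + 0.0004 + 0.1369 = 0.3270
Σp_2ᵢ² = 0.26² + 0.17² + 0.05² + 0.19² + 0.26² + 0.07² = 0.0676 + 0.0289 + 0.0025 + 0.0361 + 0.0676 + 0.0049 = 0.2076
O = 0.1481 / √(0.3270 × 0.2076) = 0.1481 / 0.26055 = 0.5684

0.57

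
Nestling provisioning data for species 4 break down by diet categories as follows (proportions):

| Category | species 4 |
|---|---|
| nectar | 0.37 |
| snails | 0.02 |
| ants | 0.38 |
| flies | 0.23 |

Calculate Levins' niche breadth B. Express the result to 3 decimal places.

Σpᵢ² = 0.37² + 0.02² + 0.38² + 0.23² = 0.1369 + 0.0004 + 0.1444 + 0.0529 = 0.3346
B = 1 / 0.3346 = 2.98864

2.989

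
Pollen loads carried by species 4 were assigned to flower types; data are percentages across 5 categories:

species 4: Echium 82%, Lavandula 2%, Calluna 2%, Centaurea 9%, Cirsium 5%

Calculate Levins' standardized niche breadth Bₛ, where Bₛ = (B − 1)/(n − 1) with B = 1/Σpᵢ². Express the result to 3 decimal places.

0.116

Convert percentages to proportions (divide by 100).
Σpᵢ² = 0.82² + 0.02² + 0.02² + 0.09² + 0.05² = 0.6724 + 0.0004 + 0.0004 + 0.0081 + 0.0025 = 0.6838
B = 1 / 0.6838 = 1.46242
Bₛ = (B − 1)/(n − 1) = (1.46242 − 1)/(5 − 1) = 0.46242/4 = 0.11561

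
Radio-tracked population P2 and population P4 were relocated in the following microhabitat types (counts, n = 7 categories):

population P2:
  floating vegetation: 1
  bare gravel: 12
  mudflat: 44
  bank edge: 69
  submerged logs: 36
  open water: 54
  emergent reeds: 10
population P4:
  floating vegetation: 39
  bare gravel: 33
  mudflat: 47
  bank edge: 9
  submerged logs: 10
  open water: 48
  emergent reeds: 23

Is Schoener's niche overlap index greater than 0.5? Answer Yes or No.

Yes

Proportions for population P2 (n=226): 1/226=0.0044, 12/226=0.0531, 44/226=0.1947, 69/226=0.3053, 36/226=0.1593, 54/226=0.2389, 10/226=0.0442
Proportions for population P4 (n=209): 39/209=0.1866, 33/209=0.1579, 47/209=0.2249, 9/209=0.0431, 10/209=0.0478, 48/209=0.2297, 23/209=0.1100
Σ|p₁ᵢ − p₂ᵢ| = 0.1822 + 0.1048 + 0.0302 + 0.2622 + 0.1115 + 0.0092 + 0.0658 = 0.7659
D = 1 − ½ × 0.7659 = 1 − 0.38295 = 0.61705
D = 0.61705 > 0.5 → Yes.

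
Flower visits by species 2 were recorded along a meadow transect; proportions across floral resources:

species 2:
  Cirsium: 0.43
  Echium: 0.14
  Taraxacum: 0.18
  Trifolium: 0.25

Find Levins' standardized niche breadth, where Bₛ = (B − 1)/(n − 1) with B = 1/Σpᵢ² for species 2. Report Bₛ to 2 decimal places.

Σpᵢ² = 0.43² + 0.14² + 0.18² + 0.25² = 0.1849 + 0.0196 + 0.0324 + 0.0625 = 0.2994
B = 1 / 0.2994 = 3.3400
Bₛ = (B − 1)/(n − 1) = (3.3400 − 1)/(4 − 1) = 2.3400/3 = 0.7800

0.78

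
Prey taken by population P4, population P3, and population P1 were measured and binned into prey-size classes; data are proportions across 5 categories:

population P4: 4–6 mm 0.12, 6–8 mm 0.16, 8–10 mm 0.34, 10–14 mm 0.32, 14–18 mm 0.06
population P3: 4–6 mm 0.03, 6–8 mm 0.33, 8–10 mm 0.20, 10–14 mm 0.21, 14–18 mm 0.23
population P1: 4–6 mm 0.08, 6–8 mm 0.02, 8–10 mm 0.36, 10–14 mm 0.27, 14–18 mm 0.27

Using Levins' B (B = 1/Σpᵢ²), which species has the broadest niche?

Σp_P4ᵢ² = 0.12² + 0.16² + 0.34² + 0.32² + 0.06² = 0.0144 + 0.0256 + 0.1156 + 0.1024 + 0.0036 = 0.2616
B_P4 = 1 / 0.2616 = 3.8226
Σp_P3ᵢ² = 0.03² + 0.33² + 0.20² + 0.21² + 0.23² = 0.0009 + 0.1089 + 0.0400 + 0.0441 + 0.0529 = 0.2468
B_P3 = 1 / 0.2468 = 4.0519
Σp_P1ᵢ² = 0.08² + 0.02² + 0.36² + 0.27² + 0.27² = 0.0064 + 0.0004 + 0.1296 + 0.0729 + 0.0729 = 0.2822
B_P1 = 1 / 0.2822 = 3.5436
Highest B → broadest niche (most generalist): population P3 (B = 4.05).

population P3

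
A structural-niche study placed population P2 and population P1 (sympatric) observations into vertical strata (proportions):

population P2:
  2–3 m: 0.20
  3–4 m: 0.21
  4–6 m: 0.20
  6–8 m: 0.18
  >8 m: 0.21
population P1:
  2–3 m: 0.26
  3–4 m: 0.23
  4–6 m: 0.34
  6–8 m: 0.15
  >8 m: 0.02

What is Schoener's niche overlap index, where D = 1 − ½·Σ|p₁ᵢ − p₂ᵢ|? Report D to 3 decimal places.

0.780

Σ|p₁ᵢ − p₂ᵢ| = 0.06 + 0.02 + 0.14 + 0.03 + 0.19 = 0.44
D = 1 − ½ × 0.44 = 1 − 0.220 = 0.78000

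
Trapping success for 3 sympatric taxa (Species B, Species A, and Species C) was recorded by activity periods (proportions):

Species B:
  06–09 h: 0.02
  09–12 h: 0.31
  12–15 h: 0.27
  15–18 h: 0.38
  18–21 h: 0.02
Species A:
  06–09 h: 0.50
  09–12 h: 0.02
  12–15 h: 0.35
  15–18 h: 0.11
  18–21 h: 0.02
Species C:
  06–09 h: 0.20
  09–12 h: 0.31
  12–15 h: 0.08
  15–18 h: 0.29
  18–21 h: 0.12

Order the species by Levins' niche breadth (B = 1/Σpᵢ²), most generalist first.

Σp_Bᵢ² = 0.02² + 0.31² + 0.27² + 0.38² + 0.02² = 0.0004 + 0.0961 + 0.0729 + 0.1444 + 0.0004 = 0.3142
B_B = 1 / 0.3142 = 3.1827
Σp_Aᵢ² = 0.50² + 0.02² + 0.35² + 0.11² + 0.02² = 0.2500 + 0.0004 + 0.1225 + 0.0121 + 0.0004 = 0.3854
B_A = 1 / 0.3854 = 2.5947
Σp_Cᵢ² = 0.20² + 0.31² + 0.08² + 0.29² + 0.12² = 0.0400 + 0.0961 + 0.0064 + 0.0841 + 0.0144 = 0.2410
B_C = 1 / 0.2410 = 4.1494
Ranking by B (broadest → narrowest): Species C (4.15) > Species B (3.18) > Species A (2.59)

Species C > Species B > Species A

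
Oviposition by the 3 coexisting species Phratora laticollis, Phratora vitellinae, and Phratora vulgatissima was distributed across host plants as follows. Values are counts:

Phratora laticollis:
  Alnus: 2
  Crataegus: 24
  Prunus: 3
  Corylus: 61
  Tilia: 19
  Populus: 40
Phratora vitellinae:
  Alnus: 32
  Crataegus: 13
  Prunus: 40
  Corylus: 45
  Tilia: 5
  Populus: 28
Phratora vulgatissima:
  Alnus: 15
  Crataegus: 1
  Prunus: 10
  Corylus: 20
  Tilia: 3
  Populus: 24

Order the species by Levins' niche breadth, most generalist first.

Phratora vitellinae > Phratora vulgatissima > Phratora laticollis

Proportions for Phratora laticollis (n=149): 2/149=0.0134, 24/149=0.1611, 3/149=0.0201, 61/149=0.4094, 19/149=0.1275, 40/149=0.2685
Proportions for Phratora vitellinae (n=163): 32/163=0.1963, 13/163=0.0798, 40/163=0.2454, 45/163=0.2761, 5/163=0.0307, 28/163=0.1718
Proportions for Phratora vulgatissima (n=73): 15/73=0.2055, 1/73=0.0137, 10/73=0.1370, 20/73=0.2740, 3/73=0.0411, 24/73=0.3288
Σp_latiᵢ² = 0.0134² + 0.1611² + 0.0201² + 0.4094² + 0.1275² + 0.2685² = 0.000180 + 0.025953 + 0.000404 + 0.167608 + 0.016256 + 0.072092 = 0.282493
B_lati = 1 / 0.282493 = 3.5399
Σp_viteᵢ² = 0.1963² + 0.0798² + 0.2454² + 0.2761² + 0.0307² + 0.1718² = 0.038534 + 0.006368 + 0.060221 + 0.076231 + 0.000942 + 0.029515 = 0.211811
B_vite = 1 / 0.211811 = 4.7212
Σp_vulgᵢ² = 0.2055² + 0.0137² + 0.1370² + 0.2740² + 0.0411² + 0.3288² = 0.042230 + 0.000188 + 0.018769 + 0.075076 + 0.001689 + 0.108109 = 0.246061
B_vulg = 1 / 0.246061 = 4.0640
Ranking by B (broadest → narrowest): Phratora vitellinae (4.72) > Phratora vulgatissima (4.06) > Phratora laticollis (3.54)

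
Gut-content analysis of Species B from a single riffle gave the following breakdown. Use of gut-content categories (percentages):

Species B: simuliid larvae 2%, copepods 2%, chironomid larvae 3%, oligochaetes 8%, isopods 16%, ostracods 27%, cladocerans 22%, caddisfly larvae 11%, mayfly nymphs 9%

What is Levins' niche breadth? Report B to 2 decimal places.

Convert percentages to proportions (divide by 100).
Σpᵢ² = 0.02² + 0.02² + 0.03² + 0.08² + 0.16² + 0.27² + 0.22² + 0.11² + 0.09² = 0.0004 + 0.0004 + 0.0009 + 0.0064 + 0.0256 + 0.0729 + 0.0484 + 0.0121 + 0.0081 = 0.1752
B = 1 / 0.1752 = 5.7078

5.71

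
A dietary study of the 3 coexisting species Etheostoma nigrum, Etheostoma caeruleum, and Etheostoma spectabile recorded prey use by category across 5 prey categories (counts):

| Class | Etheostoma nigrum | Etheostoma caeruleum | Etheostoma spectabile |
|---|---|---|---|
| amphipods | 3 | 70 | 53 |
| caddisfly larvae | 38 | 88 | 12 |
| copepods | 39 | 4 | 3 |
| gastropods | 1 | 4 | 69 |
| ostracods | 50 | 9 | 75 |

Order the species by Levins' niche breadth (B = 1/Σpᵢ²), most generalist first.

Etheostoma spectabile > Etheostoma nigrum > Etheostoma caeruleum

Proportions for Etheostoma nigrum (n=131): 3/131=0.0229, 38/131=0.2901, 39/131=0.2977, 1/131=0.0076, 50/131=0.3817
Proportions for Etheostoma caeruleum (n=175): 70/175=0.4000, 88/175=0.5029, 4/175=0.0229, 4/175=0.0229, 9/175=0.0514
Proportions for Etheostoma spectabile (n=212): 53/212=0.2500, 12/212=0.0566, 3/212=0.0142, 69/212=0.3255, 75/212=0.3538
Σp_nigrᵢ² = 0.0229² + 0.2901² + 0.2977² + 0.0076² + 0.3817² = 0.000524 + 0.084158 + 0.088625 + 0.000058 + 0.145695 = 0.319060
B_nigr = 1 / 0.319060 = 3.1342
Σp_caerᵢ² = 0.4000² + 0.5029² + 0.0229² + 0.0229² + 0.0514² = 0.160000 + 0.252908 + 0.000524 + 0.000524 + 0.002642 = 0.416598
B_caer = 1 / 0.416598 = 2.4004
Σp_specᵢ² = 0.2500² + 0.0566² + 0.0142² + 0.3255² + 0.3538² = 0.062500 + 0.003204 + 0.000202 + 0.105950 + 0.125174 = 0.297030
B_spec = 1 / 0.297030 = 3.3667
Ranking by B (broadest → narrowest): Etheostoma spectabile (3.37) > Etheostoma nigrum (3.13) > Etheostoma caeruleum (2.40)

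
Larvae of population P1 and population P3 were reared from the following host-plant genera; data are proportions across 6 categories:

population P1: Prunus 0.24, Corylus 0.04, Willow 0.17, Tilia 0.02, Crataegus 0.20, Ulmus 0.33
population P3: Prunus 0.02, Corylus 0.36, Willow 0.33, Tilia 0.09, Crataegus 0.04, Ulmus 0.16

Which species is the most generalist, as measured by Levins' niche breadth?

Σp_P1ᵢ² = 0.24² + 0.04² + 0.17² + 0.02² + 0.20² + 0.33² = 0.0576 + 0.0016 + 0.0289 + 0.0004 + 0.0400 + 0.1089 = 0.2374
B_P1 = 1 / 0.2374 = 4.2123
Σp_P3ᵢ² = 0.02² + 0.36² + 0.33² + 0.09² + 0.04² + 0.16² = 0.0004 + 0.1296 + 0.1089 + 0.0081 + 0.0016 + 0.0256 = 0.2742
B_P3 = 1 / 0.2742 = 3.6470
Highest B → broadest niche (most generalist): population P1 (B = 4.21).

population P1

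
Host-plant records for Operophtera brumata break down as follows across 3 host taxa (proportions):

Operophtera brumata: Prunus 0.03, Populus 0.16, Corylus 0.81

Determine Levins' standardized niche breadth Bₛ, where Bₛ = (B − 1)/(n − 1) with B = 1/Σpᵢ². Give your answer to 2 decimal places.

Σpᵢ² = 0.03² + 0.16² + 0.81² = 0.0009 + 0.0256 + 0.6561 = 0.6826
B = 1 / 0.6826 = 1.4650
Bₛ = (B − 1)/(n − 1) = (1.4650 − 1)/(3 − 1) = 0.4650/2 = 0.2325

0.23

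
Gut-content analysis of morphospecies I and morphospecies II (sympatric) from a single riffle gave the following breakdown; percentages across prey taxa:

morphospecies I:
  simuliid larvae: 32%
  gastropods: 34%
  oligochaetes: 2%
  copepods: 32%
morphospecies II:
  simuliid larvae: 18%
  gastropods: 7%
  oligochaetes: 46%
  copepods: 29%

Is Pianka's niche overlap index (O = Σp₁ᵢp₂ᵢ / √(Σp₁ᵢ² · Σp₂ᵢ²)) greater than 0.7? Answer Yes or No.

No

Convert percentages to proportions (divide by 100).
Σ p₁ᵢp₂ᵢ = 0.0576 + 0.0238 + 0.0092 + 0.0928 = 0.1834
Σp_1ᵢ² = 0.32² + 0.34² + 0.02² + 0.32² = 0.1024 + 0.1156 + 0.0004 + 0.1024 = 0.3208
Σp_2ᵢ² = 0.18² + 0.07² + 0.46² + 0.29² = 0.0324 + 0.0049 + 0.2116 + 0.0841 = 0.3330
O = 0.1834 / √(0.3208 × 0.3330) = 0.1834 / 0.32684 = 0.5611
O = 0.5611 < 0.7 → No.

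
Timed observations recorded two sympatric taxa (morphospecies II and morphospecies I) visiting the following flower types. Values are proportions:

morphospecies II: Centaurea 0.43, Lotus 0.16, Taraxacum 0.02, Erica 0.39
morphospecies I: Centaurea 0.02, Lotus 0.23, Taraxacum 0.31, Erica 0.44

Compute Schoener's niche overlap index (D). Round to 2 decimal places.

Σ|p₁ᵢ − p₂ᵢ| = 0.41 + 0.07 + 0.29 + 0.05 = 0.82
D = 1 − ½ × 0.82 = 1 − 0.410 = 0.5900

0.59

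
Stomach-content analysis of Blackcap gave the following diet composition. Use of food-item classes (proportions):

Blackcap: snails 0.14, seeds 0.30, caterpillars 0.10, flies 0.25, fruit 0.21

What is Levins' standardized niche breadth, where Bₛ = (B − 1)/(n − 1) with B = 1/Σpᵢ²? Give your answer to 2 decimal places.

0.86

Σpᵢ² = 0.14² + 0.30² + 0.10² + 0.25² + 0.21² = 0.0196 + 0.0900 + 0.0100 + 0.0625 + 0.0441 = 0.2262
B = 1 / 0.2262 = 4.4209
Bₛ = (B − 1)/(n − 1) = (4.4209 − 1)/(5 − 1) = 3.4209/4 = 0.8552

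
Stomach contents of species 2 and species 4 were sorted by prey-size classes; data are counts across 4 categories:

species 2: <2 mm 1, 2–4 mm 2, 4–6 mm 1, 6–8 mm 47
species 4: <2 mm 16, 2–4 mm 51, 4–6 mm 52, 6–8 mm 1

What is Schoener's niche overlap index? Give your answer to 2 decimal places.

Proportions for species 2 (n=51): 1/51=0.0196, 2/51=0.0392, 1/51=0.0196, 47/51=0.9216
Proportions for species 4 (n=120): 16/120=0.1333, 51/120=0.4250, 52/120=0.4333, 1/120=0.0083
Σ|p₁ᵢ − p₂ᵢ| = 0.1137 + 0.3858 + 0.4137 + 0.9133 = 1.8265
D = 1 − ½ × 1.8265 = 1 − 0.91325 = 0.08675

0.09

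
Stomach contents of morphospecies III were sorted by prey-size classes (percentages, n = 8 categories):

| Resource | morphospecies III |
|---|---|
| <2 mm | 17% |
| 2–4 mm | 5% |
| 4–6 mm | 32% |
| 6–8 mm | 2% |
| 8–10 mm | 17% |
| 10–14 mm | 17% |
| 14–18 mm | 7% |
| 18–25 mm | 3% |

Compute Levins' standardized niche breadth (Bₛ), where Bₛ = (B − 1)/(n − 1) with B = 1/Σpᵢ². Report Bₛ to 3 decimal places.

0.579

Convert percentages to proportions (divide by 100).
Σpᵢ² = 0.17² + 0.05² + 0.32² + 0.02² + 0.17² + 0.17² + 0.07² + 0.03² = 0.0289 + 0.0025 + 0.1024 + 0.0004 + 0.0289 + 0.0289 + 0.0049 + 0.0009 = 0.1978
B = 1 / 0.1978 = 5.05561
Bₛ = (B − 1)/(n − 1) = (5.05561 − 1)/(8 − 1) = 4.05561/7 = 0.57937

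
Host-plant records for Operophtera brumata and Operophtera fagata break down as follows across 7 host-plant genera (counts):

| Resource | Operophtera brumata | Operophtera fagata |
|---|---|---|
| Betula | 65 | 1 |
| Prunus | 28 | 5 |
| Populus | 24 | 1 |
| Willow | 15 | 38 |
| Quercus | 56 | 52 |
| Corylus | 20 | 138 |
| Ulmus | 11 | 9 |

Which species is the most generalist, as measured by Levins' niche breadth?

Operophtera brumata

Proportions for Operophtera brumata (n=219): 65/219=0.2968, 28/219=0.1279, 24/219=0.1096, 15/219=0.0685, 56/219=0.2557, 20/219=0.0913, 11/219=0.0502
Proportions for Operophtera fagata (n=244): 1/244=0.0041, 5/244=0.0205, 1/244=0.0041, 38/244=0.1557, 52/244=0.2131, 138/244=0.5656, 9/244=0.0369
Σp_brumᵢ² = 0.2968² + 0.1279² + 0.1096² + 0.0685² + 0.2557² + 0.0913² + 0.0502² = 0.088090 + 0.016358 + 0.012012 + 0.004692 + 0.065382 + 0.008336 + 0.002520 = 0.197390
B_brum = 1 / 0.197390 = 5.0661
Σp_fagaᵢ² = 0.0041² + 0.0205² + 0.0041² + 0.1557² + 0.2131² + 0.5656² + 0.0369² = 0.000017 + 0.000420 + 0.000017 + 0.024242 + 0.045412 + 0.319903 + 0.001362 = 0.391373
B_faga = 1 / 0.391373 = 2.5551
Highest B → broadest niche (most generalist): Operophtera brumata (B = 5.07).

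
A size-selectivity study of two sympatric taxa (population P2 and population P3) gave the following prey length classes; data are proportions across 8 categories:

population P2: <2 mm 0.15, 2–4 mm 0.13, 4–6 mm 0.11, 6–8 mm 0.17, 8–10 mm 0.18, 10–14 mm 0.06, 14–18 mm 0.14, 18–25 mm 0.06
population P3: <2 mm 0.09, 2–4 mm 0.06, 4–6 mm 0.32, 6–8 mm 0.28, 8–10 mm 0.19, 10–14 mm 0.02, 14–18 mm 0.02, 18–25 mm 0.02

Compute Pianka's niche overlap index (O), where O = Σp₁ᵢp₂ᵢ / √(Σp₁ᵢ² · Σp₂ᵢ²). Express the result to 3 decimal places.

Σ p₁ᵢp₂ᵢ = 0.0135 + 0.0078 + 0.0352 + 0.0476 + 0.0342 + 0.0012 + 0.0028 + 0.0012 = 0.1435
Σp_1ᵢ² = 0.15² + 0.13² + 0.11² + 0.17² + 0.18² + 0.06² + 0.14² + 0.06² = 0.0225 + 0.0169 + 0.0121 + 0.0289 + 0.0324 + 0.0036 + 0.0196 + 0.0036 = 0.1396
Σp_2ᵢ² = 0.09² + 0.06² + 0.32² + 0.28² + 0.19² + 0.02² + 0.02² + 0.02² = 0.0081 + 0.0036 + 0.1024 + 0.0784 + 0.0361 + 0.0004 + 0.0004 + 0.0004 = 0.2298
O = 0.1435 / √(0.1396 × 0.2298) = 0.1435 / 0.179109 = 0.80119

0.801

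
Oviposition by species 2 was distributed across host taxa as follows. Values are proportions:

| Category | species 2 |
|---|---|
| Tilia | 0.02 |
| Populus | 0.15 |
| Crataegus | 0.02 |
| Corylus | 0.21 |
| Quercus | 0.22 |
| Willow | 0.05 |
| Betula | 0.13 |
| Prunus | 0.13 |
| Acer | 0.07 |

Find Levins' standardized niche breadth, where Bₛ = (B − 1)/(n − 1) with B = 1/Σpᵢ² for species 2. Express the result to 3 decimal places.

0.671

Σpᵢ² = 0.02² + 0.15² + 0.02² + 0.21² + 0.22² + 0.05² + 0.13² + 0.13² + 0.07² = 0.0004 + 0.0225 + 0.0004 + 0.0441 + 0.0484 + 0.0025 + 0.0169 + 0.0169 + 0.0049 = 0.1570
B = 1 / 0.1570 = 6.36943
Bₛ = (B − 1)/(n − 1) = (6.36943 − 1)/(9 − 1) = 5.36943/8 = 0.67118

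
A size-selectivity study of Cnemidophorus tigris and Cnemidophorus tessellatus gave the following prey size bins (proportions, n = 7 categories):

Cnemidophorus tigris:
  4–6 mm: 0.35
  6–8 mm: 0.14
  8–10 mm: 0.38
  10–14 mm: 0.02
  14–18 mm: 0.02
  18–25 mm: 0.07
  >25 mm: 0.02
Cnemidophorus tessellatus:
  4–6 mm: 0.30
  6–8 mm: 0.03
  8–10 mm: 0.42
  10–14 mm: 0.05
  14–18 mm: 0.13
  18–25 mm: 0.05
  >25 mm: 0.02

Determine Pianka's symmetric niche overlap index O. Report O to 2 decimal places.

0.95

Σ p₁ᵢp₂ᵢ = 0.1050 + 0.0042 + 0.1596 + 0.0010 + 0.0026 + 0.0035 + 0.0004 = 0.2763
Σp_1ᵢ² = 0.35² + 0.14² + 0.38² + 0.02² + 0.02² + 0.07² + 0.02² = 0.1225 + 0.0196 + 0.1444 + 0.0004 + 0.0004 + 0.0049 + 0.0004 = 0.2926
Σp_2ᵢ² = 0.30² + 0.03² + 0.42² + 0.05² + 0.13² + 0.05² + 0.02² = 0.0900 + 0.0009 + 0.1764 + 0.0025 + 0.0169 + 0.0025 + 0.0004 = 0.2896
O = 0.2763 / √(0.2926 × 0.2896) = 0.2763 / 0.29110 = 0.9492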